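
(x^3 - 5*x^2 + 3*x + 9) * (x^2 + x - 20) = x^5 - 4*x^4 - 22*x^3 + 112*x^2 - 51*x - 180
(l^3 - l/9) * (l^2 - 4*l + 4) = l^5 - 4*l^4 + 35*l^3/9 + 4*l^2/9 - 4*l/9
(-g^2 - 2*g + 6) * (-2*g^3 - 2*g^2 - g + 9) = 2*g^5 + 6*g^4 - 7*g^3 - 19*g^2 - 24*g + 54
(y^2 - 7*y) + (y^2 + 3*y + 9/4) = 2*y^2 - 4*y + 9/4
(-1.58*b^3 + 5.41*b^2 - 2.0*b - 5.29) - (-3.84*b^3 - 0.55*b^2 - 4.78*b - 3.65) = 2.26*b^3 + 5.96*b^2 + 2.78*b - 1.64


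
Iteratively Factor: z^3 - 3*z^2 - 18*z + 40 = (z - 2)*(z^2 - z - 20) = (z - 2)*(z + 4)*(z - 5)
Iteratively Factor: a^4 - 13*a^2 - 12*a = (a - 4)*(a^3 + 4*a^2 + 3*a) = a*(a - 4)*(a^2 + 4*a + 3) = a*(a - 4)*(a + 3)*(a + 1)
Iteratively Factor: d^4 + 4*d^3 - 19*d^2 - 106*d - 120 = (d + 3)*(d^3 + d^2 - 22*d - 40) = (d + 2)*(d + 3)*(d^2 - d - 20) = (d - 5)*(d + 2)*(d + 3)*(d + 4)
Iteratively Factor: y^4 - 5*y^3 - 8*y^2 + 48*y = (y + 3)*(y^3 - 8*y^2 + 16*y) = (y - 4)*(y + 3)*(y^2 - 4*y) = (y - 4)^2*(y + 3)*(y)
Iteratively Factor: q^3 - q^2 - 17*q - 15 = (q + 1)*(q^2 - 2*q - 15) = (q + 1)*(q + 3)*(q - 5)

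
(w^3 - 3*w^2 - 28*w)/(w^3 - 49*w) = (w + 4)/(w + 7)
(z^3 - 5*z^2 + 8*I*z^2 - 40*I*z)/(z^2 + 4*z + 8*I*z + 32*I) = z*(z - 5)/(z + 4)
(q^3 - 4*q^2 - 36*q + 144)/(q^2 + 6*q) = q - 10 + 24/q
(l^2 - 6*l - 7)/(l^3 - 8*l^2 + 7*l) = (l + 1)/(l*(l - 1))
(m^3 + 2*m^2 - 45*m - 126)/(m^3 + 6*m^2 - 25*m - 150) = (m^2 - 4*m - 21)/(m^2 - 25)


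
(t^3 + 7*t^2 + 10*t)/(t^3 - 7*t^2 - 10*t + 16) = t*(t + 5)/(t^2 - 9*t + 8)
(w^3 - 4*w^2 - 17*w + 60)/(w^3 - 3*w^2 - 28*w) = (w^2 - 8*w + 15)/(w*(w - 7))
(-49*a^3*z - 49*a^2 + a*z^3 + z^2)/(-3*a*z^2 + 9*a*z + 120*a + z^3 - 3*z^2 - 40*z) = (49*a^3*z + 49*a^2 - a*z^3 - z^2)/(3*a*z^2 - 9*a*z - 120*a - z^3 + 3*z^2 + 40*z)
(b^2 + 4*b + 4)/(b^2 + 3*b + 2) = (b + 2)/(b + 1)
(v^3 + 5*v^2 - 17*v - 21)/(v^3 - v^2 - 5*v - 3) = (v + 7)/(v + 1)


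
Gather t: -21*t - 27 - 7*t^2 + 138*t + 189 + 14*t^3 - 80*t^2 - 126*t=14*t^3 - 87*t^2 - 9*t + 162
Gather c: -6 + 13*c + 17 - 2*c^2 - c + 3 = -2*c^2 + 12*c + 14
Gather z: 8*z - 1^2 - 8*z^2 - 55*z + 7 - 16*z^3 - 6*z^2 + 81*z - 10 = -16*z^3 - 14*z^2 + 34*z - 4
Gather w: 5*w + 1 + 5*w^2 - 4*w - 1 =5*w^2 + w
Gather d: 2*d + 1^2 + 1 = 2*d + 2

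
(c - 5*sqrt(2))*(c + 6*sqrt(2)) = c^2 + sqrt(2)*c - 60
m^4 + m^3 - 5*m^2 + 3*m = m*(m - 1)^2*(m + 3)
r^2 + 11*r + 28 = (r + 4)*(r + 7)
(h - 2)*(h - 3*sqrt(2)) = h^2 - 3*sqrt(2)*h - 2*h + 6*sqrt(2)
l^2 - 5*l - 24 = (l - 8)*(l + 3)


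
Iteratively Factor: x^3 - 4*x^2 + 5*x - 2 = (x - 1)*(x^2 - 3*x + 2) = (x - 2)*(x - 1)*(x - 1)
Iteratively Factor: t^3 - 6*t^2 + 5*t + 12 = (t - 4)*(t^2 - 2*t - 3) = (t - 4)*(t - 3)*(t + 1)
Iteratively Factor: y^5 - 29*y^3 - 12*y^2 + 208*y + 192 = (y + 3)*(y^4 - 3*y^3 - 20*y^2 + 48*y + 64) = (y - 4)*(y + 3)*(y^3 + y^2 - 16*y - 16) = (y - 4)*(y + 1)*(y + 3)*(y^2 - 16) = (y - 4)*(y + 1)*(y + 3)*(y + 4)*(y - 4)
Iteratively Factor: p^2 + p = (p)*(p + 1)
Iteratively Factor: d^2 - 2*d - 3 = (d + 1)*(d - 3)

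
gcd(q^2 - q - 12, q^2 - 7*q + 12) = q - 4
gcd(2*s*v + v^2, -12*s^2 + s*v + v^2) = 1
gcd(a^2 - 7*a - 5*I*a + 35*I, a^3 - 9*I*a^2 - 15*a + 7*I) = 1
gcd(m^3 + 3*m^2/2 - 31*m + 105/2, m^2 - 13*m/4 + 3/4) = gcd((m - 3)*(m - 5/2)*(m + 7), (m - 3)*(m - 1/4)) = m - 3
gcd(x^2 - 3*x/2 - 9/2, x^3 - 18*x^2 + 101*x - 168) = x - 3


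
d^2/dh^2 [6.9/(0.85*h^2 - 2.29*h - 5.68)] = (9.9705*h^2 - 26.8617*h - 6.9*(1.7*h - 2.29)*(3.4*h - 4.58) - 66.6264)/(-0.85*h^2 + 2.29*h + 5.68)^3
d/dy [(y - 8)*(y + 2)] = 2*y - 6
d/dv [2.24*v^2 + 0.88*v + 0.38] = 4.48*v + 0.88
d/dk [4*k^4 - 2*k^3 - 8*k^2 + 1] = 2*k*(8*k^2 - 3*k - 8)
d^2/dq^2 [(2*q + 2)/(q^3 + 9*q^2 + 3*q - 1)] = 12*(3*(q + 1)*(q^2 + 6*q + 1)^2 - (q^2 + 6*q + (q + 1)*(q + 3) + 1)*(q^3 + 9*q^2 + 3*q - 1))/(q^3 + 9*q^2 + 3*q - 1)^3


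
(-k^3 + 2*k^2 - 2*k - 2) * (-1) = k^3 - 2*k^2 + 2*k + 2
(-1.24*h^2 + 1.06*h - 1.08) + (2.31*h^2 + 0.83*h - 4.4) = 1.07*h^2 + 1.89*h - 5.48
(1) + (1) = 2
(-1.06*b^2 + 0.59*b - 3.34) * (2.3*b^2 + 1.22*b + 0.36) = -2.438*b^4 + 0.0637999999999996*b^3 - 7.3438*b^2 - 3.8624*b - 1.2024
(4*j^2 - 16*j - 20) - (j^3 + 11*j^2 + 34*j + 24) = -j^3 - 7*j^2 - 50*j - 44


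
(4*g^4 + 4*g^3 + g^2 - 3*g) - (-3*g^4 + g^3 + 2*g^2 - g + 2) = 7*g^4 + 3*g^3 - g^2 - 2*g - 2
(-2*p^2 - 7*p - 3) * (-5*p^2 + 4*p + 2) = 10*p^4 + 27*p^3 - 17*p^2 - 26*p - 6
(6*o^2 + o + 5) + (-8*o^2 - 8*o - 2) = -2*o^2 - 7*o + 3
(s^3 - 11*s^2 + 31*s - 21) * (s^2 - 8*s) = s^5 - 19*s^4 + 119*s^3 - 269*s^2 + 168*s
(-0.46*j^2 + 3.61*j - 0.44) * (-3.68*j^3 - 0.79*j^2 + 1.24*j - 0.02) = 1.6928*j^5 - 12.9214*j^4 - 1.8031*j^3 + 4.8332*j^2 - 0.6178*j + 0.0088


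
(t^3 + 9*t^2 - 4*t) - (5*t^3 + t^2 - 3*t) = -4*t^3 + 8*t^2 - t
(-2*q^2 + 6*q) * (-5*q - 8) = 10*q^3 - 14*q^2 - 48*q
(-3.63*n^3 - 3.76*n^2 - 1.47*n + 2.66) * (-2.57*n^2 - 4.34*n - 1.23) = 9.3291*n^5 + 25.4174*n^4 + 24.5612*n^3 + 4.1684*n^2 - 9.7363*n - 3.2718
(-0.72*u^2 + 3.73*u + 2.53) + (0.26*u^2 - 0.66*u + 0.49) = -0.46*u^2 + 3.07*u + 3.02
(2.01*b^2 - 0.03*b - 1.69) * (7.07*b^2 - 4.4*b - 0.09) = 14.2107*b^4 - 9.0561*b^3 - 11.9972*b^2 + 7.4387*b + 0.1521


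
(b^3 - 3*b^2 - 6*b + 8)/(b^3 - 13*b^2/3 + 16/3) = 3*(b^2 + b - 2)/(3*b^2 - b - 4)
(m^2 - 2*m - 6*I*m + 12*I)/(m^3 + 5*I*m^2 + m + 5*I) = (m^2 - 2*m - 6*I*m + 12*I)/(m^3 + 5*I*m^2 + m + 5*I)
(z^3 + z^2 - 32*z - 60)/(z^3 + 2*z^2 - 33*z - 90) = (z + 2)/(z + 3)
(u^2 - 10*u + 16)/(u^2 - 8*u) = (u - 2)/u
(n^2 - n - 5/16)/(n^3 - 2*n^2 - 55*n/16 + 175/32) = 2*(4*n + 1)/(8*n^2 - 6*n - 35)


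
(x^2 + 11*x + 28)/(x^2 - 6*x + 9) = (x^2 + 11*x + 28)/(x^2 - 6*x + 9)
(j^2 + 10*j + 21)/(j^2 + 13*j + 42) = (j + 3)/(j + 6)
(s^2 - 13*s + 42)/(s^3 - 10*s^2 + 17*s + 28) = (s - 6)/(s^2 - 3*s - 4)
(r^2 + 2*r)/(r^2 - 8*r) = (r + 2)/(r - 8)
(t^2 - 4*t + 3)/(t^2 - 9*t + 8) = (t - 3)/(t - 8)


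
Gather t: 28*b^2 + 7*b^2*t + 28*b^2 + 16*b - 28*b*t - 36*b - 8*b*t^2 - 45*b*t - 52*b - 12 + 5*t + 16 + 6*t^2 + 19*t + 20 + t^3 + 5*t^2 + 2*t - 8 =56*b^2 - 72*b + t^3 + t^2*(11 - 8*b) + t*(7*b^2 - 73*b + 26) + 16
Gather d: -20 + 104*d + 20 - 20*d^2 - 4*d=-20*d^2 + 100*d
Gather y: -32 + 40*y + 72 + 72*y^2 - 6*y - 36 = 72*y^2 + 34*y + 4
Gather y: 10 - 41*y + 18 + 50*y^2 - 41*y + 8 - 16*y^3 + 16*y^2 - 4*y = -16*y^3 + 66*y^2 - 86*y + 36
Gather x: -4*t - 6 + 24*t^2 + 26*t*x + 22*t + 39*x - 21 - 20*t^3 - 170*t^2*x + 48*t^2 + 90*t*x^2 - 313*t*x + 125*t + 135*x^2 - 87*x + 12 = -20*t^3 + 72*t^2 + 143*t + x^2*(90*t + 135) + x*(-170*t^2 - 287*t - 48) - 15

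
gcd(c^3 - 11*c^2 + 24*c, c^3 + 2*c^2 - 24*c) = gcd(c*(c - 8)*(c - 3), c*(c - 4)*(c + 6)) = c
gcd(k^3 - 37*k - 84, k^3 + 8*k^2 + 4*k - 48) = k + 4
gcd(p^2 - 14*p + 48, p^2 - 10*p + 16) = p - 8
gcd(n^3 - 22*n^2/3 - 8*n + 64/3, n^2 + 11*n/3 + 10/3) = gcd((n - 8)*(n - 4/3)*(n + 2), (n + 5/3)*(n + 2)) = n + 2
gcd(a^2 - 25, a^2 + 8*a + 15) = a + 5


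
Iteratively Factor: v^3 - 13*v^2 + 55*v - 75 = (v - 5)*(v^2 - 8*v + 15) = (v - 5)^2*(v - 3)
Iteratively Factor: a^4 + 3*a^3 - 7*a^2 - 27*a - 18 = (a + 1)*(a^3 + 2*a^2 - 9*a - 18) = (a - 3)*(a + 1)*(a^2 + 5*a + 6) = (a - 3)*(a + 1)*(a + 2)*(a + 3)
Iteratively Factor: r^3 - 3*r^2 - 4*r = (r + 1)*(r^2 - 4*r) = r*(r + 1)*(r - 4)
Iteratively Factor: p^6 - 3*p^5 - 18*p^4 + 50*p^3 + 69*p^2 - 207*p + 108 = (p + 3)*(p^5 - 6*p^4 + 50*p^2 - 81*p + 36) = (p - 1)*(p + 3)*(p^4 - 5*p^3 - 5*p^2 + 45*p - 36) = (p - 1)*(p + 3)^2*(p^3 - 8*p^2 + 19*p - 12) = (p - 1)^2*(p + 3)^2*(p^2 - 7*p + 12) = (p - 4)*(p - 1)^2*(p + 3)^2*(p - 3)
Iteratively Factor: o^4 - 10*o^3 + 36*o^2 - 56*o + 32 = (o - 2)*(o^3 - 8*o^2 + 20*o - 16) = (o - 2)^2*(o^2 - 6*o + 8) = (o - 4)*(o - 2)^2*(o - 2)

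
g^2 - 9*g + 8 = (g - 8)*(g - 1)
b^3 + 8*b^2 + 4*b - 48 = (b - 2)*(b + 4)*(b + 6)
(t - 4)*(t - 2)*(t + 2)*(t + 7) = t^4 + 3*t^3 - 32*t^2 - 12*t + 112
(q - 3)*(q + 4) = q^2 + q - 12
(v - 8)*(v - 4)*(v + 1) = v^3 - 11*v^2 + 20*v + 32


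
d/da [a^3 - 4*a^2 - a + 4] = 3*a^2 - 8*a - 1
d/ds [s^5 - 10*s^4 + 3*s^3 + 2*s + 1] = 5*s^4 - 40*s^3 + 9*s^2 + 2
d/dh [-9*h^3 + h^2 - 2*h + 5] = -27*h^2 + 2*h - 2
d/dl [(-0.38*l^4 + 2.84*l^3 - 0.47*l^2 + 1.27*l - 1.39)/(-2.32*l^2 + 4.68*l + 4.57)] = (1.7632*l^5 - 11.924*l^4 + 19.636*l^3 + 39.6832*l^2 - 10.7454*l + 12.3091)/(5.3824*l^4 - 21.7152*l^3 + 0.697599999999998*l^2 + 42.7752*l + 20.8849)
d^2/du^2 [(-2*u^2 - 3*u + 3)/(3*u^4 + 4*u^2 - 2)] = 4*(-27*u^8 - 81*u^7 + 147*u^6 - 54*u^5 + 90*u^4 - 114*u^3 + 102*u^2 - 36*u + 8)/(27*u^12 + 108*u^10 + 90*u^8 - 80*u^6 - 60*u^4 + 48*u^2 - 8)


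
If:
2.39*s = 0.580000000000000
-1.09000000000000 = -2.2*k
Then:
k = 0.50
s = 0.24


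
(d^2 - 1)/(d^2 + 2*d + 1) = (d - 1)/(d + 1)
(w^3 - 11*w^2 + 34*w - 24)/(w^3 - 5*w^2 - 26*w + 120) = (w - 1)/(w + 5)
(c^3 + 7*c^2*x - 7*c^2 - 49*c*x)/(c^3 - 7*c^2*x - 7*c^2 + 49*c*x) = (-c - 7*x)/(-c + 7*x)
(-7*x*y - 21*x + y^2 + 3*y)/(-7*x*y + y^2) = (y + 3)/y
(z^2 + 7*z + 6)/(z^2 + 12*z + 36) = (z + 1)/(z + 6)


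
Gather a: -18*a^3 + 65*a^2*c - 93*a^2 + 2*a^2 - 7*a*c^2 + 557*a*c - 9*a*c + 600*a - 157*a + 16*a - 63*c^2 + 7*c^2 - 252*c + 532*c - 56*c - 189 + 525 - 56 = -18*a^3 + a^2*(65*c - 91) + a*(-7*c^2 + 548*c + 459) - 56*c^2 + 224*c + 280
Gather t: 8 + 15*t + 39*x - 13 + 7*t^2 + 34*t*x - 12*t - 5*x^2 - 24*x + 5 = 7*t^2 + t*(34*x + 3) - 5*x^2 + 15*x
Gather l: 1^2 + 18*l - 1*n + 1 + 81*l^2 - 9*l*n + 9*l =81*l^2 + l*(27 - 9*n) - n + 2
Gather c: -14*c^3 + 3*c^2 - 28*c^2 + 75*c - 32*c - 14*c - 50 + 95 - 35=-14*c^3 - 25*c^2 + 29*c + 10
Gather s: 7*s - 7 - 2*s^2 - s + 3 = -2*s^2 + 6*s - 4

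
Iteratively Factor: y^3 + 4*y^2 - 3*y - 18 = (y + 3)*(y^2 + y - 6) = (y - 2)*(y + 3)*(y + 3)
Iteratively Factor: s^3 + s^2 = (s)*(s^2 + s) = s*(s + 1)*(s)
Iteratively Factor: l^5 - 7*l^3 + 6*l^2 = (l)*(l^4 - 7*l^2 + 6*l) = l^2*(l^3 - 7*l + 6) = l^2*(l - 2)*(l^2 + 2*l - 3) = l^2*(l - 2)*(l + 3)*(l - 1)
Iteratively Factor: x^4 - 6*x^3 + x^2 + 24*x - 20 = (x - 1)*(x^3 - 5*x^2 - 4*x + 20) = (x - 1)*(x + 2)*(x^2 - 7*x + 10) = (x - 5)*(x - 1)*(x + 2)*(x - 2)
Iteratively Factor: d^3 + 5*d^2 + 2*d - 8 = (d - 1)*(d^2 + 6*d + 8) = (d - 1)*(d + 4)*(d + 2)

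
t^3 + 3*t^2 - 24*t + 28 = (t - 2)^2*(t + 7)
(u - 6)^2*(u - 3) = u^3 - 15*u^2 + 72*u - 108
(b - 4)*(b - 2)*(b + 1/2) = b^3 - 11*b^2/2 + 5*b + 4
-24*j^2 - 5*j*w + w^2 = (-8*j + w)*(3*j + w)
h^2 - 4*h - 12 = (h - 6)*(h + 2)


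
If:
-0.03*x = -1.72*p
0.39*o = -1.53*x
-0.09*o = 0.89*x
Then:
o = 0.00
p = 0.00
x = 0.00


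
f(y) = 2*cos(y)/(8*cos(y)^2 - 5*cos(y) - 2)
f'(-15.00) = -0.21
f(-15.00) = -0.24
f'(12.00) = -30.25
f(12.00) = -3.23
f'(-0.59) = -21.03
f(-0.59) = -2.63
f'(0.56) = 33.77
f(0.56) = -3.43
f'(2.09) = 1.15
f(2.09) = -0.40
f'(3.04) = 0.02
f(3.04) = -0.18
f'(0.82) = 2.94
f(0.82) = -0.81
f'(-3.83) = 0.20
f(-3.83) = -0.23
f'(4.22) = -1.44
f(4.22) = -0.44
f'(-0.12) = -2.79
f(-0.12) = 2.16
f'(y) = 2*(16*sin(y)*cos(y) - 5*sin(y))*cos(y)/(8*cos(y)^2 - 5*cos(y) - 2)^2 - 2*sin(y)/(8*cos(y)^2 - 5*cos(y) - 2)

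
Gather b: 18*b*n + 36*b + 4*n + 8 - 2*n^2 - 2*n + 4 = b*(18*n + 36) - 2*n^2 + 2*n + 12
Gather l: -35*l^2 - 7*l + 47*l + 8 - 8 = -35*l^2 + 40*l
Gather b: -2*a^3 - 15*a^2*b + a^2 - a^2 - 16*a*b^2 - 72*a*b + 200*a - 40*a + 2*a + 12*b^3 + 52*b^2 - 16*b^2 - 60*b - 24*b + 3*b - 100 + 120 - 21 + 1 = -2*a^3 + 162*a + 12*b^3 + b^2*(36 - 16*a) + b*(-15*a^2 - 72*a - 81)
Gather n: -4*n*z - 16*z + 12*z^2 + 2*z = -4*n*z + 12*z^2 - 14*z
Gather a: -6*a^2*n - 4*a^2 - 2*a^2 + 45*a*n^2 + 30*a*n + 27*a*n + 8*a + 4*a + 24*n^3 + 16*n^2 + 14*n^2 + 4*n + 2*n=a^2*(-6*n - 6) + a*(45*n^2 + 57*n + 12) + 24*n^3 + 30*n^2 + 6*n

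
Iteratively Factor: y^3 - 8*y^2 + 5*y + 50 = (y - 5)*(y^2 - 3*y - 10) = (y - 5)*(y + 2)*(y - 5)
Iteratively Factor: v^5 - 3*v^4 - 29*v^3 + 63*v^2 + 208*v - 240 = (v + 3)*(v^4 - 6*v^3 - 11*v^2 + 96*v - 80) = (v - 1)*(v + 3)*(v^3 - 5*v^2 - 16*v + 80) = (v - 4)*(v - 1)*(v + 3)*(v^2 - v - 20) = (v - 5)*(v - 4)*(v - 1)*(v + 3)*(v + 4)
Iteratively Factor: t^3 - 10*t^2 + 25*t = (t)*(t^2 - 10*t + 25) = t*(t - 5)*(t - 5)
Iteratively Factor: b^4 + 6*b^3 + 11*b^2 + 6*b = (b + 3)*(b^3 + 3*b^2 + 2*b) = (b + 2)*(b + 3)*(b^2 + b) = b*(b + 2)*(b + 3)*(b + 1)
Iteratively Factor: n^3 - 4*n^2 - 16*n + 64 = (n - 4)*(n^2 - 16) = (n - 4)*(n + 4)*(n - 4)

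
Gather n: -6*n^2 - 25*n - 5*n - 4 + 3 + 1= -6*n^2 - 30*n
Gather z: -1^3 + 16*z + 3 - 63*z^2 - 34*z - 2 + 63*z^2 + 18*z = 0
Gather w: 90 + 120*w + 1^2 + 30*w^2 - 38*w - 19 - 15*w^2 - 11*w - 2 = 15*w^2 + 71*w + 70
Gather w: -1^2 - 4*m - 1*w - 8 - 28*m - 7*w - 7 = -32*m - 8*w - 16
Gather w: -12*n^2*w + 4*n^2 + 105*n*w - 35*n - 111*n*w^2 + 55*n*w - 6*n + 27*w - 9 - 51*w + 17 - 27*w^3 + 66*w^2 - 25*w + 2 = 4*n^2 - 41*n - 27*w^3 + w^2*(66 - 111*n) + w*(-12*n^2 + 160*n - 49) + 10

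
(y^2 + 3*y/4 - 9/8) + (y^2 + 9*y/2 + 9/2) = 2*y^2 + 21*y/4 + 27/8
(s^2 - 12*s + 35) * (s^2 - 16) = s^4 - 12*s^3 + 19*s^2 + 192*s - 560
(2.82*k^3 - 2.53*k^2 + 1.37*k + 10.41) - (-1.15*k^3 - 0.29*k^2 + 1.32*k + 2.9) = 3.97*k^3 - 2.24*k^2 + 0.05*k + 7.51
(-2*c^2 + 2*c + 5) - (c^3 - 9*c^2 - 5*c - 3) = -c^3 + 7*c^2 + 7*c + 8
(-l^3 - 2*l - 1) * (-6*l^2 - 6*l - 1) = 6*l^5 + 6*l^4 + 13*l^3 + 18*l^2 + 8*l + 1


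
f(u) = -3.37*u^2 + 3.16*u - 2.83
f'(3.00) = -17.06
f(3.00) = -23.68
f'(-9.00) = 63.82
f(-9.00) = -304.24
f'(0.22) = 1.68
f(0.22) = -2.30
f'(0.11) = 2.42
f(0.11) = -2.52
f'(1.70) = -8.30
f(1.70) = -7.20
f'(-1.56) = 13.67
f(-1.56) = -15.96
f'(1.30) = -5.60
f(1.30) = -4.42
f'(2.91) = -16.45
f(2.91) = -22.17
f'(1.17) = -4.73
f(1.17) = -3.75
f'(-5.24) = 38.48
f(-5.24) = -111.92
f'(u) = 3.16 - 6.74*u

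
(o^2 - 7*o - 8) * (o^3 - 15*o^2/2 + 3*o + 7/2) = o^5 - 29*o^4/2 + 95*o^3/2 + 85*o^2/2 - 97*o/2 - 28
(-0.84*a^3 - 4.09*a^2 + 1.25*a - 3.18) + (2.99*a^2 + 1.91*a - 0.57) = -0.84*a^3 - 1.1*a^2 + 3.16*a - 3.75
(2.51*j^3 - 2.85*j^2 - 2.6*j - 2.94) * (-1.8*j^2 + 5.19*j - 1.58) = -4.518*j^5 + 18.1569*j^4 - 14.0773*j^3 - 3.699*j^2 - 11.1506*j + 4.6452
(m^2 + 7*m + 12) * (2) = 2*m^2 + 14*m + 24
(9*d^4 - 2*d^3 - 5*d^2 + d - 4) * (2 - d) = -9*d^5 + 20*d^4 + d^3 - 11*d^2 + 6*d - 8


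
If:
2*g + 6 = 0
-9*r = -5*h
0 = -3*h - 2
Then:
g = -3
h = -2/3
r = -10/27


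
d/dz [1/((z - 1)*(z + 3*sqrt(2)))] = ((1 - z)*(z + 3*sqrt(2)) - (z - 1)^2)/((z - 1)^3*(z + 3*sqrt(2))^2)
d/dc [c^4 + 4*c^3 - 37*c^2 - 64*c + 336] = 4*c^3 + 12*c^2 - 74*c - 64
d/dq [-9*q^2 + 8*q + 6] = 8 - 18*q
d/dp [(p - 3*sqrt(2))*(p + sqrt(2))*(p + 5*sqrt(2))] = 3*p^2 + 6*sqrt(2)*p - 26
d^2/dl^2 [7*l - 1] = 0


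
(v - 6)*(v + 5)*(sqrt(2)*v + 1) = sqrt(2)*v^3 - sqrt(2)*v^2 + v^2 - 30*sqrt(2)*v - v - 30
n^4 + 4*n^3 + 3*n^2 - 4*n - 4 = (n - 1)*(n + 1)*(n + 2)^2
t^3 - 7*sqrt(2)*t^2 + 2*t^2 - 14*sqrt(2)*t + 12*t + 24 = (t + 2)*(t - 6*sqrt(2))*(t - sqrt(2))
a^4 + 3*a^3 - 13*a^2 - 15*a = a*(a - 3)*(a + 1)*(a + 5)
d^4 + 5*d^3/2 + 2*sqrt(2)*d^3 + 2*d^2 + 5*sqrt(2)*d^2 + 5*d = d*(d + 5/2)*(d + sqrt(2))^2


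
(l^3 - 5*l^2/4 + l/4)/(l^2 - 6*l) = (4*l^2 - 5*l + 1)/(4*(l - 6))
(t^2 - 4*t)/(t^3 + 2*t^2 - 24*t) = 1/(t + 6)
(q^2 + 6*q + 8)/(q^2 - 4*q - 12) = (q + 4)/(q - 6)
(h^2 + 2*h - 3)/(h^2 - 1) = (h + 3)/(h + 1)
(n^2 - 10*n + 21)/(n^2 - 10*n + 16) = (n^2 - 10*n + 21)/(n^2 - 10*n + 16)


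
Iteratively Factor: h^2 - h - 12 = (h - 4)*(h + 3)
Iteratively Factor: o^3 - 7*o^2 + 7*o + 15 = (o - 3)*(o^2 - 4*o - 5) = (o - 5)*(o - 3)*(o + 1)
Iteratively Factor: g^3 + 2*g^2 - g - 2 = (g + 1)*(g^2 + g - 2) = (g - 1)*(g + 1)*(g + 2)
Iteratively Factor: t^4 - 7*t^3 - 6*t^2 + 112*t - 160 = (t - 5)*(t^3 - 2*t^2 - 16*t + 32) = (t - 5)*(t + 4)*(t^2 - 6*t + 8) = (t - 5)*(t - 2)*(t + 4)*(t - 4)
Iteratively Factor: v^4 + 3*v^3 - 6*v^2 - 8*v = (v + 4)*(v^3 - v^2 - 2*v) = (v - 2)*(v + 4)*(v^2 + v) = v*(v - 2)*(v + 4)*(v + 1)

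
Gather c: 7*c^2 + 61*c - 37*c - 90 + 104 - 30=7*c^2 + 24*c - 16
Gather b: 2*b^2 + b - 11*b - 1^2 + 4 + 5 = 2*b^2 - 10*b + 8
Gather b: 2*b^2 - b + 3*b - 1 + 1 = 2*b^2 + 2*b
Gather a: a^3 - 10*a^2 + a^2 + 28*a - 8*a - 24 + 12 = a^3 - 9*a^2 + 20*a - 12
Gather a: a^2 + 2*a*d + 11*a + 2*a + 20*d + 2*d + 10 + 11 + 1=a^2 + a*(2*d + 13) + 22*d + 22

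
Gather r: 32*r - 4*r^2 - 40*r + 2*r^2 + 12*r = -2*r^2 + 4*r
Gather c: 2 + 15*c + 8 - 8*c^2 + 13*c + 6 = -8*c^2 + 28*c + 16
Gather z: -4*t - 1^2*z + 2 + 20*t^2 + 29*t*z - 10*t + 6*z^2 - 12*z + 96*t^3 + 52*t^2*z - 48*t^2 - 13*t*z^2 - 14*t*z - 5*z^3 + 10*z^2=96*t^3 - 28*t^2 - 14*t - 5*z^3 + z^2*(16 - 13*t) + z*(52*t^2 + 15*t - 13) + 2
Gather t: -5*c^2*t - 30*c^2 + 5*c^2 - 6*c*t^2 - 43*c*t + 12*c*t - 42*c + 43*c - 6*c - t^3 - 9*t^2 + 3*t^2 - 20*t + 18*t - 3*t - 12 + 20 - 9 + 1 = -25*c^2 - 5*c - t^3 + t^2*(-6*c - 6) + t*(-5*c^2 - 31*c - 5)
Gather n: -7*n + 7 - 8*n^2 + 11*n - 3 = -8*n^2 + 4*n + 4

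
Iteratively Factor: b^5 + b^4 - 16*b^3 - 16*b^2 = (b)*(b^4 + b^3 - 16*b^2 - 16*b) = b*(b + 1)*(b^3 - 16*b) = b^2*(b + 1)*(b^2 - 16) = b^2*(b - 4)*(b + 1)*(b + 4)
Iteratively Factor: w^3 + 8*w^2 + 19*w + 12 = (w + 4)*(w^2 + 4*w + 3) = (w + 3)*(w + 4)*(w + 1)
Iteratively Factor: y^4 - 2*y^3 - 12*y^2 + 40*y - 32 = (y - 2)*(y^3 - 12*y + 16) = (y - 2)*(y + 4)*(y^2 - 4*y + 4) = (y - 2)^2*(y + 4)*(y - 2)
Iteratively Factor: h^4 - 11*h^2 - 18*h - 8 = (h + 1)*(h^3 - h^2 - 10*h - 8) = (h - 4)*(h + 1)*(h^2 + 3*h + 2) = (h - 4)*(h + 1)^2*(h + 2)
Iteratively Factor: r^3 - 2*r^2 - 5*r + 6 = (r - 1)*(r^2 - r - 6) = (r - 3)*(r - 1)*(r + 2)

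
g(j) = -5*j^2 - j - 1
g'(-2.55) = 24.50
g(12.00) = -733.00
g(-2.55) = -30.96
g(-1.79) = -15.23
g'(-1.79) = 16.90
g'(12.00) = -121.00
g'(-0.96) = 8.60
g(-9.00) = -397.00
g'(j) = -10*j - 1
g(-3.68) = -65.03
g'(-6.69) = 65.90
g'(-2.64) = 25.40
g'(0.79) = -8.90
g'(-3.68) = 35.80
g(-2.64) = -33.21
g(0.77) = -4.73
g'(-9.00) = 89.00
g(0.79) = -4.91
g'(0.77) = -8.70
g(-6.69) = -218.09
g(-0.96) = -4.65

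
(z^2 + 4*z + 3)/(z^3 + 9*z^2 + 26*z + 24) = (z + 1)/(z^2 + 6*z + 8)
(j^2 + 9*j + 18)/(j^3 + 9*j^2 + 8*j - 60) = (j + 3)/(j^2 + 3*j - 10)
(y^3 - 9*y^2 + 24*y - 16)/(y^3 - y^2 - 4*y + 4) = (y^2 - 8*y + 16)/(y^2 - 4)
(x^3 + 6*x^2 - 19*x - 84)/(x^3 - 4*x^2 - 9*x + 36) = (x + 7)/(x - 3)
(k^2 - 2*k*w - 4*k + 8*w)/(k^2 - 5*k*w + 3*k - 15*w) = (k^2 - 2*k*w - 4*k + 8*w)/(k^2 - 5*k*w + 3*k - 15*w)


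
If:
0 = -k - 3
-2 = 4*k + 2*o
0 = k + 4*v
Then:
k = -3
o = 5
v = 3/4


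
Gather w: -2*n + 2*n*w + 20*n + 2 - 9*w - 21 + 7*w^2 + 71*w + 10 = 18*n + 7*w^2 + w*(2*n + 62) - 9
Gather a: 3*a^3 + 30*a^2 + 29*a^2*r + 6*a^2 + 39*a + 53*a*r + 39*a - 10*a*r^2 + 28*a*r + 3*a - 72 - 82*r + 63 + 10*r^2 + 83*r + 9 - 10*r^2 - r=3*a^3 + a^2*(29*r + 36) + a*(-10*r^2 + 81*r + 81)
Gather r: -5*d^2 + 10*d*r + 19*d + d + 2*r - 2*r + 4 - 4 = -5*d^2 + 10*d*r + 20*d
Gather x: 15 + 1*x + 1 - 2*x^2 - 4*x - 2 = -2*x^2 - 3*x + 14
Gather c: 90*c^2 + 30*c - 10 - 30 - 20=90*c^2 + 30*c - 60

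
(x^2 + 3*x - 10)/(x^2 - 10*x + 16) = (x + 5)/(x - 8)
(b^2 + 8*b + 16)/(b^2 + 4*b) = (b + 4)/b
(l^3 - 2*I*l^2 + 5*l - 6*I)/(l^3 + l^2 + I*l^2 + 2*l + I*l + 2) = (l - 3*I)/(l + 1)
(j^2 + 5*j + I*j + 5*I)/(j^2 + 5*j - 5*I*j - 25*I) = (j + I)/(j - 5*I)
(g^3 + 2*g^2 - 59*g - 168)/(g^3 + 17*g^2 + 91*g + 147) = (g - 8)/(g + 7)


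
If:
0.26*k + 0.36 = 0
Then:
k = -1.38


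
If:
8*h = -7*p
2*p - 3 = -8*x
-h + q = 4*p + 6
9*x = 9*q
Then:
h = 35/24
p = -5/3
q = 19/24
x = 19/24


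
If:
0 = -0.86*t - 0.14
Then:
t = -0.16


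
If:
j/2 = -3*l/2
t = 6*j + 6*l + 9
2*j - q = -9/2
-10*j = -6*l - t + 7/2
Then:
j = 11/16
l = -11/48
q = 47/8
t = 47/4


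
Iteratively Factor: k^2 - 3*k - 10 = (k + 2)*(k - 5)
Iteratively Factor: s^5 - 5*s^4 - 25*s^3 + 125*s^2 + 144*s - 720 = (s - 5)*(s^4 - 25*s^2 + 144) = (s - 5)*(s + 3)*(s^3 - 3*s^2 - 16*s + 48) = (s - 5)*(s - 3)*(s + 3)*(s^2 - 16) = (s - 5)*(s - 3)*(s + 3)*(s + 4)*(s - 4)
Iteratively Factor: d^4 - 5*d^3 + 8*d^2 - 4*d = (d - 2)*(d^3 - 3*d^2 + 2*d) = (d - 2)^2*(d^2 - d) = d*(d - 2)^2*(d - 1)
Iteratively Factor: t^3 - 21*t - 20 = (t + 1)*(t^2 - t - 20) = (t - 5)*(t + 1)*(t + 4)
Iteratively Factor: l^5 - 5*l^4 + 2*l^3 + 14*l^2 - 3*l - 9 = (l - 1)*(l^4 - 4*l^3 - 2*l^2 + 12*l + 9) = (l - 3)*(l - 1)*(l^3 - l^2 - 5*l - 3) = (l - 3)*(l - 1)*(l + 1)*(l^2 - 2*l - 3) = (l - 3)*(l - 1)*(l + 1)^2*(l - 3)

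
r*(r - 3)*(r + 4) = r^3 + r^2 - 12*r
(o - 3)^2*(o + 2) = o^3 - 4*o^2 - 3*o + 18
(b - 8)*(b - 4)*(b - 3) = b^3 - 15*b^2 + 68*b - 96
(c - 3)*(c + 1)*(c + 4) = c^3 + 2*c^2 - 11*c - 12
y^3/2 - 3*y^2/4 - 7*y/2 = y*(y/2 + 1)*(y - 7/2)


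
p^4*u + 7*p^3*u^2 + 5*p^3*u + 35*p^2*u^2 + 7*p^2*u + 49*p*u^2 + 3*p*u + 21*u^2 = (p + 1)*(p + 3)*(p + 7*u)*(p*u + u)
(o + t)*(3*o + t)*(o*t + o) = 3*o^3*t + 3*o^3 + 4*o^2*t^2 + 4*o^2*t + o*t^3 + o*t^2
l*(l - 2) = l^2 - 2*l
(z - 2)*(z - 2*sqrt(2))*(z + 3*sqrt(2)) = z^3 - 2*z^2 + sqrt(2)*z^2 - 12*z - 2*sqrt(2)*z + 24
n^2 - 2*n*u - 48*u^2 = (n - 8*u)*(n + 6*u)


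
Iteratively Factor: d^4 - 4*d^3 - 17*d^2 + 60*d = (d + 4)*(d^3 - 8*d^2 + 15*d) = (d - 3)*(d + 4)*(d^2 - 5*d) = (d - 5)*(d - 3)*(d + 4)*(d)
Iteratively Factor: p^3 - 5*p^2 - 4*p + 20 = (p - 5)*(p^2 - 4) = (p - 5)*(p + 2)*(p - 2)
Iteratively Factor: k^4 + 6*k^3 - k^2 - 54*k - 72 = (k - 3)*(k^3 + 9*k^2 + 26*k + 24) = (k - 3)*(k + 2)*(k^2 + 7*k + 12) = (k - 3)*(k + 2)*(k + 3)*(k + 4)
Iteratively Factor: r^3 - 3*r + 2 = (r + 2)*(r^2 - 2*r + 1) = (r - 1)*(r + 2)*(r - 1)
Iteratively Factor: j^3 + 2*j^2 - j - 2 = (j + 1)*(j^2 + j - 2) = (j + 1)*(j + 2)*(j - 1)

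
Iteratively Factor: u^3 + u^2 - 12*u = (u)*(u^2 + u - 12) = u*(u - 3)*(u + 4)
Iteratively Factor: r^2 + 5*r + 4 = (r + 4)*(r + 1)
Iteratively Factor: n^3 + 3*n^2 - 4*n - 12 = (n + 3)*(n^2 - 4) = (n - 2)*(n + 3)*(n + 2)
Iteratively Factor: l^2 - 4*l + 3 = (l - 1)*(l - 3)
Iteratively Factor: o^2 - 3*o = (o - 3)*(o)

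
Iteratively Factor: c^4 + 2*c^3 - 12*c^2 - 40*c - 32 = (c + 2)*(c^3 - 12*c - 16) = (c + 2)^2*(c^2 - 2*c - 8) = (c + 2)^3*(c - 4)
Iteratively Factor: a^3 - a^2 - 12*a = (a + 3)*(a^2 - 4*a) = (a - 4)*(a + 3)*(a)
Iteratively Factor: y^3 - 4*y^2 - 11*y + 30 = (y - 5)*(y^2 + y - 6) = (y - 5)*(y - 2)*(y + 3)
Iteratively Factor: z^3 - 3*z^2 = (z - 3)*(z^2) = z*(z - 3)*(z)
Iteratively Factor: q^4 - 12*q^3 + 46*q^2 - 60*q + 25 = (q - 5)*(q^3 - 7*q^2 + 11*q - 5) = (q - 5)^2*(q^2 - 2*q + 1) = (q - 5)^2*(q - 1)*(q - 1)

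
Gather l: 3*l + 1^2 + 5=3*l + 6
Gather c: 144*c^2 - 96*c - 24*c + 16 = 144*c^2 - 120*c + 16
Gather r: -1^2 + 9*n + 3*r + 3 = 9*n + 3*r + 2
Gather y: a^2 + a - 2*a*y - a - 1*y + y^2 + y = a^2 - 2*a*y + y^2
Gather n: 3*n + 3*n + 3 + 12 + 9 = 6*n + 24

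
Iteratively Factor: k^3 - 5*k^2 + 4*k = (k)*(k^2 - 5*k + 4) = k*(k - 1)*(k - 4)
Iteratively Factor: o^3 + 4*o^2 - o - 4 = (o + 4)*(o^2 - 1) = (o + 1)*(o + 4)*(o - 1)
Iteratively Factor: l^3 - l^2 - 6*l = (l + 2)*(l^2 - 3*l) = l*(l + 2)*(l - 3)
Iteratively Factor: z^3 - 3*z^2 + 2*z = (z - 2)*(z^2 - z) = z*(z - 2)*(z - 1)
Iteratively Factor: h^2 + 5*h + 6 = (h + 3)*(h + 2)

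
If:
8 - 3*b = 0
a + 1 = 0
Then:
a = -1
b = 8/3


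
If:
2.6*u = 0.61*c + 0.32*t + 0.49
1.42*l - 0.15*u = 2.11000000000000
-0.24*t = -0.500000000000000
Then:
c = 4.26229508196721*u - 1.89617486338798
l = 0.105633802816901*u + 1.48591549295775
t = 2.08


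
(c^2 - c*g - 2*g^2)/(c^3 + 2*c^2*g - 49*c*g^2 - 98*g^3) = (c^2 - c*g - 2*g^2)/(c^3 + 2*c^2*g - 49*c*g^2 - 98*g^3)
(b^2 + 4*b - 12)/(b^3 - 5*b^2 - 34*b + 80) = (b + 6)/(b^2 - 3*b - 40)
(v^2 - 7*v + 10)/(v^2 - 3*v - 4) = (-v^2 + 7*v - 10)/(-v^2 + 3*v + 4)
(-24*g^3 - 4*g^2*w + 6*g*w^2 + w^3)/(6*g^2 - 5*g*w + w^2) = (12*g^2 + 8*g*w + w^2)/(-3*g + w)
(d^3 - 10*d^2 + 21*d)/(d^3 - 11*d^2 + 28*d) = (d - 3)/(d - 4)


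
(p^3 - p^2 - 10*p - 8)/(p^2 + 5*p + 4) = (p^2 - 2*p - 8)/(p + 4)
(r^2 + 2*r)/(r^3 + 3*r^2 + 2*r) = 1/(r + 1)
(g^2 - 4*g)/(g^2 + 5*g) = (g - 4)/(g + 5)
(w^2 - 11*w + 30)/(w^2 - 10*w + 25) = (w - 6)/(w - 5)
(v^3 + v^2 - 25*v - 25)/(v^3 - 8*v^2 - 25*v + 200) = (v + 1)/(v - 8)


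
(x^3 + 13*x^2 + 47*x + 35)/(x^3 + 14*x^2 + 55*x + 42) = (x + 5)/(x + 6)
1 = 1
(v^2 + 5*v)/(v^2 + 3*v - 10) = v/(v - 2)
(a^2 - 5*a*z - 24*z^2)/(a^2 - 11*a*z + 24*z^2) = (-a - 3*z)/(-a + 3*z)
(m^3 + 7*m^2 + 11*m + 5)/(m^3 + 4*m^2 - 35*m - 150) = (m^2 + 2*m + 1)/(m^2 - m - 30)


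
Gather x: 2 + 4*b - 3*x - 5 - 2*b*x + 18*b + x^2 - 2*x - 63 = 22*b + x^2 + x*(-2*b - 5) - 66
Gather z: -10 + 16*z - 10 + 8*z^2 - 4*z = 8*z^2 + 12*z - 20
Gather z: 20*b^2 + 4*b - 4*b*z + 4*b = 20*b^2 - 4*b*z + 8*b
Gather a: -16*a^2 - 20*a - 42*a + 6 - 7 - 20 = -16*a^2 - 62*a - 21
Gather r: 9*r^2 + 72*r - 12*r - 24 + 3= 9*r^2 + 60*r - 21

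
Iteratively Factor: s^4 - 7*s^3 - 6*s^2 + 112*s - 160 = (s + 4)*(s^3 - 11*s^2 + 38*s - 40) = (s - 5)*(s + 4)*(s^2 - 6*s + 8) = (s - 5)*(s - 2)*(s + 4)*(s - 4)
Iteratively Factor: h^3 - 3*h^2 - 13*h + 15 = (h - 1)*(h^2 - 2*h - 15) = (h - 1)*(h + 3)*(h - 5)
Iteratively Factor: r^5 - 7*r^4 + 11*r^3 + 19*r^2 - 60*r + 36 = (r - 2)*(r^4 - 5*r^3 + r^2 + 21*r - 18) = (r - 2)*(r + 2)*(r^3 - 7*r^2 + 15*r - 9) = (r - 2)*(r - 1)*(r + 2)*(r^2 - 6*r + 9) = (r - 3)*(r - 2)*(r - 1)*(r + 2)*(r - 3)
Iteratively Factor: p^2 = (p)*(p)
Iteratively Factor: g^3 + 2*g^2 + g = (g + 1)*(g^2 + g) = g*(g + 1)*(g + 1)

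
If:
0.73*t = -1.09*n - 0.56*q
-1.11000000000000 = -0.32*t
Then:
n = -0.513761467889908*q - 2.32310779816514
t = 3.47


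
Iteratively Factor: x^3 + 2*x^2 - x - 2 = (x + 1)*(x^2 + x - 2) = (x + 1)*(x + 2)*(x - 1)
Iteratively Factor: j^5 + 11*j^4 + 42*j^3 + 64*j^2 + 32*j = (j + 4)*(j^4 + 7*j^3 + 14*j^2 + 8*j) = (j + 2)*(j + 4)*(j^3 + 5*j^2 + 4*j) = (j + 1)*(j + 2)*(j + 4)*(j^2 + 4*j) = j*(j + 1)*(j + 2)*(j + 4)*(j + 4)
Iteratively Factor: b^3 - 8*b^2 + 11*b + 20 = (b - 5)*(b^2 - 3*b - 4) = (b - 5)*(b - 4)*(b + 1)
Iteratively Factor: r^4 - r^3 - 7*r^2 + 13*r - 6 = (r + 3)*(r^3 - 4*r^2 + 5*r - 2) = (r - 1)*(r + 3)*(r^2 - 3*r + 2) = (r - 2)*(r - 1)*(r + 3)*(r - 1)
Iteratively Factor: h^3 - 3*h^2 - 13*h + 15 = (h + 3)*(h^2 - 6*h + 5) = (h - 5)*(h + 3)*(h - 1)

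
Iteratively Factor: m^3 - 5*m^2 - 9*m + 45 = (m + 3)*(m^2 - 8*m + 15) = (m - 5)*(m + 3)*(m - 3)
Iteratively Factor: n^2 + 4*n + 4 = (n + 2)*(n + 2)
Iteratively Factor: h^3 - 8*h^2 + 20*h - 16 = (h - 2)*(h^2 - 6*h + 8) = (h - 2)^2*(h - 4)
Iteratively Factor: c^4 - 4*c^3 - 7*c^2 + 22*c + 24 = (c - 3)*(c^3 - c^2 - 10*c - 8) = (c - 3)*(c + 1)*(c^2 - 2*c - 8) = (c - 4)*(c - 3)*(c + 1)*(c + 2)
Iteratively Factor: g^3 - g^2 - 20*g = (g - 5)*(g^2 + 4*g) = (g - 5)*(g + 4)*(g)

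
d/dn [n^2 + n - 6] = 2*n + 1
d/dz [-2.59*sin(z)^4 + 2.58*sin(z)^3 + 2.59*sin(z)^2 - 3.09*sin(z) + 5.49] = 1.295*sin(4*z) - 1.155*cos(z) - 1.935*cos(3*z)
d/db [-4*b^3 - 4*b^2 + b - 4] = -12*b^2 - 8*b + 1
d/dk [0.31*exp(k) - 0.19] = 0.31*exp(k)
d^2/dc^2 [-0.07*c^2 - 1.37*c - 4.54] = -0.140000000000000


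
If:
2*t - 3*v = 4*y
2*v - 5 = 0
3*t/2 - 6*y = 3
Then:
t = 11/2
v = 5/2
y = 7/8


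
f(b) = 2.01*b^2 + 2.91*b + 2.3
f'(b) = 4.02*b + 2.91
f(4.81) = 62.80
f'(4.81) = 22.25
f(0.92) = 6.68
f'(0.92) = 6.61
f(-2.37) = 6.69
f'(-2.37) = -6.62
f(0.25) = 3.15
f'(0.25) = 3.92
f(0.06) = 2.48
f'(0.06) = 3.15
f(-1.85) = 3.80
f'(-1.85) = -4.53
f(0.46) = 4.06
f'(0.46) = 4.76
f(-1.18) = 1.66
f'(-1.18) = -1.83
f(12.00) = 326.66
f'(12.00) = 51.15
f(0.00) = 2.30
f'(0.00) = 2.91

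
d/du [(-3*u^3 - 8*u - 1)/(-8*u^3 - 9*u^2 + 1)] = (27*u^4 - 128*u^3 - 105*u^2 - 18*u - 8)/(64*u^6 + 144*u^5 + 81*u^4 - 16*u^3 - 18*u^2 + 1)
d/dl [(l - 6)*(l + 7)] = 2*l + 1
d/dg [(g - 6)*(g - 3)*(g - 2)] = 3*g^2 - 22*g + 36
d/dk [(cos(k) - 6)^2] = 2*(6 - cos(k))*sin(k)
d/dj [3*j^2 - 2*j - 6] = 6*j - 2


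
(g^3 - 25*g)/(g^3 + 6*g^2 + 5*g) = (g - 5)/(g + 1)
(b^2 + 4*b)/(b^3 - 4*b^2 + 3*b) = (b + 4)/(b^2 - 4*b + 3)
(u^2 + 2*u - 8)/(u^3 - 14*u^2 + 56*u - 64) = (u + 4)/(u^2 - 12*u + 32)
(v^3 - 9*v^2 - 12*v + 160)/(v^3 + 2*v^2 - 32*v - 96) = (v^2 - 13*v + 40)/(v^2 - 2*v - 24)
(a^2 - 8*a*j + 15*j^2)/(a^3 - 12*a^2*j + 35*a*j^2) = (a - 3*j)/(a*(a - 7*j))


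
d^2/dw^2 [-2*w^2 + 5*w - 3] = -4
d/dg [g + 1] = 1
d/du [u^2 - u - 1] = 2*u - 1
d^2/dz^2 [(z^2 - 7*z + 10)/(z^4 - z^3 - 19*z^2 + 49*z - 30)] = 2*(3*z^5 - 27*z^4 - 22*z^3 + 150*z^2 + 435*z - 1115)/(z^9 + 3*z^8 - 48*z^7 - 56*z^6 + 906*z^5 - 618*z^4 - 5768*z^3 + 13680*z^2 - 11475*z + 3375)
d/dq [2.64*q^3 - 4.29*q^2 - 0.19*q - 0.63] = 7.92*q^2 - 8.58*q - 0.19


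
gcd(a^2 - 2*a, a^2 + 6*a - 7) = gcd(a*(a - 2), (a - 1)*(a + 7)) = 1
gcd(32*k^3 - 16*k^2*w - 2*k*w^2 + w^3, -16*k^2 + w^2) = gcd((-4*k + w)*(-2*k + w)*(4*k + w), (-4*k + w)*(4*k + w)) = -16*k^2 + w^2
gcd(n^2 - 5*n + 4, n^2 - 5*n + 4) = n^2 - 5*n + 4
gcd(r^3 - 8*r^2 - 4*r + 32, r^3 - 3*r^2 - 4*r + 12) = r^2 - 4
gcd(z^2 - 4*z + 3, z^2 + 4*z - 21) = z - 3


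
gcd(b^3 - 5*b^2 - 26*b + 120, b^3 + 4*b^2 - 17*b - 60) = b^2 + b - 20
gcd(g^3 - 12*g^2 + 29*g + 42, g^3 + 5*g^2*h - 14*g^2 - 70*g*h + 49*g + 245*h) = g - 7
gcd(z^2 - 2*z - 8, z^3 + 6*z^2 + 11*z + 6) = z + 2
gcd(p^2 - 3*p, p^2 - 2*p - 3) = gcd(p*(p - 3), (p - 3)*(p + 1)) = p - 3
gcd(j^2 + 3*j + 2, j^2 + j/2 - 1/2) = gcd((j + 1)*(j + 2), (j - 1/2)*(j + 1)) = j + 1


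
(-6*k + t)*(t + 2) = -6*k*t - 12*k + t^2 + 2*t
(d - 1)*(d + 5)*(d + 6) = d^3 + 10*d^2 + 19*d - 30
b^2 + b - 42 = (b - 6)*(b + 7)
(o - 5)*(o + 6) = o^2 + o - 30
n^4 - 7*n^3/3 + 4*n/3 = n*(n - 2)*(n - 1)*(n + 2/3)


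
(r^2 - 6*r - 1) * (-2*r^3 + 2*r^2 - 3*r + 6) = -2*r^5 + 14*r^4 - 13*r^3 + 22*r^2 - 33*r - 6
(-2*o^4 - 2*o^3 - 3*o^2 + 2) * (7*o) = -14*o^5 - 14*o^4 - 21*o^3 + 14*o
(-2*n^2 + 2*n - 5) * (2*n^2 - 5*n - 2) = -4*n^4 + 14*n^3 - 16*n^2 + 21*n + 10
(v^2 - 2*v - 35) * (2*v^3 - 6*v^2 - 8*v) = 2*v^5 - 10*v^4 - 66*v^3 + 226*v^2 + 280*v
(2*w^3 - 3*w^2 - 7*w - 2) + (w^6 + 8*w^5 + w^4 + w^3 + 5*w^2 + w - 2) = w^6 + 8*w^5 + w^4 + 3*w^3 + 2*w^2 - 6*w - 4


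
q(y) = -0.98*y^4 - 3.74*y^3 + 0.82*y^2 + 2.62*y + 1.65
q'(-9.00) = 1936.72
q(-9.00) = -3658.83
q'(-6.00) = 435.58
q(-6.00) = -446.79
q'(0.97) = -9.92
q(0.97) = 0.68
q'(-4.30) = 99.78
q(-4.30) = -32.14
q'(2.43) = -115.90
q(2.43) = -74.98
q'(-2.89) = -1.21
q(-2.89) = 22.84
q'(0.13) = 2.63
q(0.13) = 2.00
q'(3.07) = -211.52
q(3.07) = -177.85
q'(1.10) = -14.37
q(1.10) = -0.89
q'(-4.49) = 123.89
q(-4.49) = -53.34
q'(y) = -3.92*y^3 - 11.22*y^2 + 1.64*y + 2.62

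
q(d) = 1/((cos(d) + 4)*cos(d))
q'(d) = sin(d)/((cos(d) + 4)*cos(d)^2) + sin(d)/((cos(d) + 4)^2*cos(d)) = 2*(cos(d) + 2)*sin(d)/((cos(d) + 4)^2*cos(d)^2)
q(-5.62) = 0.27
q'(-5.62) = 0.24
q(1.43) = 1.72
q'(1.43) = 12.55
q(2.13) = -0.54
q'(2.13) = 0.74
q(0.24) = 0.21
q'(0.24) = 0.06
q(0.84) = 0.32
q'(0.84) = 0.41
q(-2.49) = -0.39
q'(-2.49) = -0.23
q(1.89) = -0.86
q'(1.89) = 2.39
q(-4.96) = 0.96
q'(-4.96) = 4.02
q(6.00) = 0.21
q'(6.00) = -0.07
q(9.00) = -0.36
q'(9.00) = 0.11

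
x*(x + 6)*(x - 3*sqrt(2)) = x^3 - 3*sqrt(2)*x^2 + 6*x^2 - 18*sqrt(2)*x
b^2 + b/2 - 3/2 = (b - 1)*(b + 3/2)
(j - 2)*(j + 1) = j^2 - j - 2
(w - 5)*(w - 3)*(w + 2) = w^3 - 6*w^2 - w + 30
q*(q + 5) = q^2 + 5*q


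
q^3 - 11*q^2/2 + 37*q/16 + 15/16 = (q - 5)*(q - 3/4)*(q + 1/4)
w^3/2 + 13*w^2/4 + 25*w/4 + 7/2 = (w/2 + 1)*(w + 1)*(w + 7/2)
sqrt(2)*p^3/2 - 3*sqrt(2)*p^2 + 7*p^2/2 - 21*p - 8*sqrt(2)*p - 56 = (p - 8)*(p + 7*sqrt(2)/2)*(sqrt(2)*p/2 + sqrt(2))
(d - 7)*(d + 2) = d^2 - 5*d - 14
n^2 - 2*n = n*(n - 2)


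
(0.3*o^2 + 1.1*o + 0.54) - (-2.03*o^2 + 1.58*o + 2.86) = 2.33*o^2 - 0.48*o - 2.32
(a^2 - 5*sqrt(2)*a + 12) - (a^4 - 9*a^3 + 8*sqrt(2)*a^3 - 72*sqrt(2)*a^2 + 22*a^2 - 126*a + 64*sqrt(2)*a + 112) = -a^4 - 8*sqrt(2)*a^3 + 9*a^3 - 21*a^2 + 72*sqrt(2)*a^2 - 69*sqrt(2)*a + 126*a - 100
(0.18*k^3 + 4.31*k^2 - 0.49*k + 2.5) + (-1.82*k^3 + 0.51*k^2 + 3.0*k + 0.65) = -1.64*k^3 + 4.82*k^2 + 2.51*k + 3.15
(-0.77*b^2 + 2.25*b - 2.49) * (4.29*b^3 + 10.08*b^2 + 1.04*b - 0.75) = -3.3033*b^5 + 1.8909*b^4 + 11.1971*b^3 - 22.1817*b^2 - 4.2771*b + 1.8675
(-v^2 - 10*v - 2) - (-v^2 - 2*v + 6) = -8*v - 8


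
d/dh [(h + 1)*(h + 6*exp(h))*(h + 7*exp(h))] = 13*h^2*exp(h) + 3*h^2 + 84*h*exp(2*h) + 39*h*exp(h) + 2*h + 126*exp(2*h) + 13*exp(h)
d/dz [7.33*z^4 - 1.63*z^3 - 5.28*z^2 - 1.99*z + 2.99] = 29.32*z^3 - 4.89*z^2 - 10.56*z - 1.99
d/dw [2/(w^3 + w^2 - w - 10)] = 2*(-3*w^2 - 2*w + 1)/(w^3 + w^2 - w - 10)^2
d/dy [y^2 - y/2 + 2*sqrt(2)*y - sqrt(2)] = 2*y - 1/2 + 2*sqrt(2)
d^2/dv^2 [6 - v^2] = -2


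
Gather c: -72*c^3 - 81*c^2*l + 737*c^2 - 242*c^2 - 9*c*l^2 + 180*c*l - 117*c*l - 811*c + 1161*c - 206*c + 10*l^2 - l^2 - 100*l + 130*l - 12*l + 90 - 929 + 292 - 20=-72*c^3 + c^2*(495 - 81*l) + c*(-9*l^2 + 63*l + 144) + 9*l^2 + 18*l - 567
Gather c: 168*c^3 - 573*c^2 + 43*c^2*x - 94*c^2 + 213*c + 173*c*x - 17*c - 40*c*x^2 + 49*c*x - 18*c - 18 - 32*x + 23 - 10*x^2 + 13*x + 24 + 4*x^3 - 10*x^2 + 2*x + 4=168*c^3 + c^2*(43*x - 667) + c*(-40*x^2 + 222*x + 178) + 4*x^3 - 20*x^2 - 17*x + 33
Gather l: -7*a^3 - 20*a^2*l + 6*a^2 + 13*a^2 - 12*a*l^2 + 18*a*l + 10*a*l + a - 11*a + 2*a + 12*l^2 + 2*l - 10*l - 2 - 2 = -7*a^3 + 19*a^2 - 8*a + l^2*(12 - 12*a) + l*(-20*a^2 + 28*a - 8) - 4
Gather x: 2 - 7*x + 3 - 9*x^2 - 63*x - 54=-9*x^2 - 70*x - 49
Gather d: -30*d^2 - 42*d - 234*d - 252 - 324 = -30*d^2 - 276*d - 576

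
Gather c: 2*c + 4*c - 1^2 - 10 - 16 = 6*c - 27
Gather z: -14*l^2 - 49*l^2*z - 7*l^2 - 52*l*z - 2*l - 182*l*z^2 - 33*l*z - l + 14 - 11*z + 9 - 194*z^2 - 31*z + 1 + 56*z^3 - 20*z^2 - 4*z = -21*l^2 - 3*l + 56*z^3 + z^2*(-182*l - 214) + z*(-49*l^2 - 85*l - 46) + 24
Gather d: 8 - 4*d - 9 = -4*d - 1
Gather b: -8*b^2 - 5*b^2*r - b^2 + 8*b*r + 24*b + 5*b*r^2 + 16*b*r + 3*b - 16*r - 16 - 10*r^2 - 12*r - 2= b^2*(-5*r - 9) + b*(5*r^2 + 24*r + 27) - 10*r^2 - 28*r - 18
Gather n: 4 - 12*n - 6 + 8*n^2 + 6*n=8*n^2 - 6*n - 2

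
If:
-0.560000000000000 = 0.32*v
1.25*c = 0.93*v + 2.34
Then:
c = 0.57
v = -1.75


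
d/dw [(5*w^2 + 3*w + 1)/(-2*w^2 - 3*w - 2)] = (-9*w^2 - 16*w - 3)/(4*w^4 + 12*w^3 + 17*w^2 + 12*w + 4)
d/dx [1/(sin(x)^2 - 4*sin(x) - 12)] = 2*(2 - sin(x))*cos(x)/((sin(x) - 6)^2*(sin(x) + 2)^2)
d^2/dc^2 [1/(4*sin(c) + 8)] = (2*sin(c) + cos(c)^2 + 1)/(4*(sin(c) + 2)^3)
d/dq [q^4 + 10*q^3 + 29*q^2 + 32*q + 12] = 4*q^3 + 30*q^2 + 58*q + 32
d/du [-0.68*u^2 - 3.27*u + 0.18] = -1.36*u - 3.27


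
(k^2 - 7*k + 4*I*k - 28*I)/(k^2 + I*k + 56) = (k^2 + k*(-7 + 4*I) - 28*I)/(k^2 + I*k + 56)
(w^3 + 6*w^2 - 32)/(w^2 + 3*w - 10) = (w^2 + 8*w + 16)/(w + 5)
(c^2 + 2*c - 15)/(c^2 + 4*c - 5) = (c - 3)/(c - 1)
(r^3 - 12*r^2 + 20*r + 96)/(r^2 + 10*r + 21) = (r^3 - 12*r^2 + 20*r + 96)/(r^2 + 10*r + 21)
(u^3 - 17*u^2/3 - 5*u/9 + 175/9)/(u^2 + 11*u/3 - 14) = (3*u^2 - 10*u - 25)/(3*(u + 6))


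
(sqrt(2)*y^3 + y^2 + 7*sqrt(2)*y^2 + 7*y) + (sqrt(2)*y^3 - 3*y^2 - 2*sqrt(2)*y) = 2*sqrt(2)*y^3 - 2*y^2 + 7*sqrt(2)*y^2 - 2*sqrt(2)*y + 7*y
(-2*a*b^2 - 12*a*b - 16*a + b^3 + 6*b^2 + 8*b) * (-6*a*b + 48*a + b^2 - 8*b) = 12*a^2*b^3 - 24*a^2*b^2 - 480*a^2*b - 768*a^2 - 8*a*b^4 + 16*a*b^3 + 320*a*b^2 + 512*a*b + b^5 - 2*b^4 - 40*b^3 - 64*b^2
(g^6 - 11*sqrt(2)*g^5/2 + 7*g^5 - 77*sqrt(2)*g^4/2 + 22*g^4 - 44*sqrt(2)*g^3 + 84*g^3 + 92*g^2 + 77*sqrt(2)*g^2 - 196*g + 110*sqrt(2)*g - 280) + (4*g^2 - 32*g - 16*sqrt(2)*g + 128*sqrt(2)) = g^6 - 11*sqrt(2)*g^5/2 + 7*g^5 - 77*sqrt(2)*g^4/2 + 22*g^4 - 44*sqrt(2)*g^3 + 84*g^3 + 96*g^2 + 77*sqrt(2)*g^2 - 228*g + 94*sqrt(2)*g - 280 + 128*sqrt(2)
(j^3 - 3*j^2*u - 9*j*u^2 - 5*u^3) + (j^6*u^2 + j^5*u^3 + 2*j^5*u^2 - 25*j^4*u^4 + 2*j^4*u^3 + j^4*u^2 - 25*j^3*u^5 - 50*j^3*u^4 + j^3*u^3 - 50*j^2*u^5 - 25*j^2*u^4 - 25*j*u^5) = j^6*u^2 + j^5*u^3 + 2*j^5*u^2 - 25*j^4*u^4 + 2*j^4*u^3 + j^4*u^2 - 25*j^3*u^5 - 50*j^3*u^4 + j^3*u^3 + j^3 - 50*j^2*u^5 - 25*j^2*u^4 - 3*j^2*u - 25*j*u^5 - 9*j*u^2 - 5*u^3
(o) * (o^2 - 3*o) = o^3 - 3*o^2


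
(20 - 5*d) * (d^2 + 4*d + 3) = -5*d^3 + 65*d + 60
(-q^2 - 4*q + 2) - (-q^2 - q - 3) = 5 - 3*q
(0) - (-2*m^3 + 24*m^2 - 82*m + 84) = 2*m^3 - 24*m^2 + 82*m - 84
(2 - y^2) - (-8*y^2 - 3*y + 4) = 7*y^2 + 3*y - 2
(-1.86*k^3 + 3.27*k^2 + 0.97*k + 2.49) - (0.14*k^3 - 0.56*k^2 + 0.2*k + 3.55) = -2.0*k^3 + 3.83*k^2 + 0.77*k - 1.06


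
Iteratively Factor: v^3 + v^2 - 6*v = (v)*(v^2 + v - 6) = v*(v + 3)*(v - 2)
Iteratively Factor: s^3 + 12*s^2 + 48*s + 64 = (s + 4)*(s^2 + 8*s + 16) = (s + 4)^2*(s + 4)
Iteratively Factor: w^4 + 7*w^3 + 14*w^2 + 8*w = (w + 1)*(w^3 + 6*w^2 + 8*w) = (w + 1)*(w + 2)*(w^2 + 4*w) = w*(w + 1)*(w + 2)*(w + 4)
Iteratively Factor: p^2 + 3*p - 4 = (p - 1)*(p + 4)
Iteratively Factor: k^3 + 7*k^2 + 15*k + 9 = (k + 3)*(k^2 + 4*k + 3) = (k + 3)^2*(k + 1)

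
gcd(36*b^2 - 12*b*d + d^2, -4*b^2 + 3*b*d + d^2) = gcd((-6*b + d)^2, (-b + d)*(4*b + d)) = 1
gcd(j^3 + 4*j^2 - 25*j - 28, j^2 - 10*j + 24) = j - 4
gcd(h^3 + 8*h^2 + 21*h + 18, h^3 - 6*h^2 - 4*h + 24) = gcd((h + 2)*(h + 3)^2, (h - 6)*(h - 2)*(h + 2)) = h + 2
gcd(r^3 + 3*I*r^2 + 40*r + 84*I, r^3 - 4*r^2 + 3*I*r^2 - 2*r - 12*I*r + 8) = r + 2*I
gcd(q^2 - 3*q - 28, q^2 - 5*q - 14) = q - 7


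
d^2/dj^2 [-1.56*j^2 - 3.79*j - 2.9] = -3.12000000000000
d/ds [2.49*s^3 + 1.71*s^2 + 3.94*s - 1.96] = 7.47*s^2 + 3.42*s + 3.94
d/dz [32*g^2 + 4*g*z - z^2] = 4*g - 2*z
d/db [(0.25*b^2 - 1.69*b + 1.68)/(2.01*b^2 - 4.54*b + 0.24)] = (2.2619*b^2 - 6.6336*b + 7.2216)/(4.0401*b^4 - 18.2508*b^3 + 21.5764*b^2 - 2.1792*b + 0.0576)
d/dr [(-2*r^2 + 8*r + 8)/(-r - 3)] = 2*(r^2 + 6*r - 8)/(r^2 + 6*r + 9)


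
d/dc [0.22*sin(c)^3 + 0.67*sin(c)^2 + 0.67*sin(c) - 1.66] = (0.66*sin(c)^2 + 1.34*sin(c) + 0.67)*cos(c)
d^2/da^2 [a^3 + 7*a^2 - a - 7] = 6*a + 14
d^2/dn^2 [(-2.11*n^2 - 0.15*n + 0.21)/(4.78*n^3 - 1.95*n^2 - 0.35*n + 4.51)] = (-96.4202479999999*n^6 - 20.56356*n^5 + 44.786688*n^4 + 606.736352*n^3 - 69.85116*n^2 - 34.217928*n - 82.563632)/(109.215352*n^9 - 133.66314*n^8 + 30.53703*n^7 + 321.298077*n^6 - 254.462235*n^5 + 5.45981999999999*n^4 + 310.102609*n^3 - 117.33216*n^2 - 21.357105*n + 91.733851)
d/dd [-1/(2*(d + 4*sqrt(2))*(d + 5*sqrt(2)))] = (d + 9*sqrt(2)/2)/((d + 4*sqrt(2))^2*(d + 5*sqrt(2))^2)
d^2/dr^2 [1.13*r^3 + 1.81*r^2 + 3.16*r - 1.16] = 6.78*r + 3.62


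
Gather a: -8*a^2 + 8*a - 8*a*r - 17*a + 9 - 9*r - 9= -8*a^2 + a*(-8*r - 9) - 9*r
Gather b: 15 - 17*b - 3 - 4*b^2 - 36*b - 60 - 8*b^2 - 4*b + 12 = -12*b^2 - 57*b - 36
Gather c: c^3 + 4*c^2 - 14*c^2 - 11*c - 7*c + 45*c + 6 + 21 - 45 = c^3 - 10*c^2 + 27*c - 18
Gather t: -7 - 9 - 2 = -18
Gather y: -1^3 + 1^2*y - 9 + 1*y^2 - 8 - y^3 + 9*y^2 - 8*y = -y^3 + 10*y^2 - 7*y - 18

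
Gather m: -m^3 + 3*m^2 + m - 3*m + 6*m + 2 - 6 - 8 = -m^3 + 3*m^2 + 4*m - 12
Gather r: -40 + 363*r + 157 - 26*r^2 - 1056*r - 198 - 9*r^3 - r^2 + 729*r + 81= -9*r^3 - 27*r^2 + 36*r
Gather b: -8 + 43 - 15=20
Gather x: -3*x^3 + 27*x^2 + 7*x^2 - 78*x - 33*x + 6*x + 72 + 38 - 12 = -3*x^3 + 34*x^2 - 105*x + 98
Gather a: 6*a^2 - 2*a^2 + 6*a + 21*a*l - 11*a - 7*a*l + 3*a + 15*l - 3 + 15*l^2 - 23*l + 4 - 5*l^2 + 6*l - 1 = 4*a^2 + a*(14*l - 2) + 10*l^2 - 2*l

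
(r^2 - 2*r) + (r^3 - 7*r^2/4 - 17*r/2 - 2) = r^3 - 3*r^2/4 - 21*r/2 - 2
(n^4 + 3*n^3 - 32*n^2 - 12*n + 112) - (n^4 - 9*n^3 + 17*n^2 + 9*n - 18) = 12*n^3 - 49*n^2 - 21*n + 130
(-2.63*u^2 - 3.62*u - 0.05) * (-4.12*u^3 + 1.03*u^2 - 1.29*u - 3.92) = 10.8356*u^5 + 12.2055*u^4 - 0.1299*u^3 + 14.9279*u^2 + 14.2549*u + 0.196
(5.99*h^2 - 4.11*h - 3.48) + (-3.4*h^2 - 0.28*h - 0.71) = 2.59*h^2 - 4.39*h - 4.19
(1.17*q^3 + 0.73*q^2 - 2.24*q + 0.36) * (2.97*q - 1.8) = 3.4749*q^4 + 0.0621*q^3 - 7.9668*q^2 + 5.1012*q - 0.648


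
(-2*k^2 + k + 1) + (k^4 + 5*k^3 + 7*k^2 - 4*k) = k^4 + 5*k^3 + 5*k^2 - 3*k + 1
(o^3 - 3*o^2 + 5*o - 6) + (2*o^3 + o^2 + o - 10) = 3*o^3 - 2*o^2 + 6*o - 16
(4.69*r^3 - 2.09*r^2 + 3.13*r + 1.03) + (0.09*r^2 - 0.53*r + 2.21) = 4.69*r^3 - 2.0*r^2 + 2.6*r + 3.24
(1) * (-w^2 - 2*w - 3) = -w^2 - 2*w - 3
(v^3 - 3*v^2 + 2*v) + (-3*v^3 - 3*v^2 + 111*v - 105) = -2*v^3 - 6*v^2 + 113*v - 105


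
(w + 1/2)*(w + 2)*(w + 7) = w^3 + 19*w^2/2 + 37*w/2 + 7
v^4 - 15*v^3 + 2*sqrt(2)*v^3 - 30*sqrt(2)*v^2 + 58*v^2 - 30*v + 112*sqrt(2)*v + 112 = (v - 8)*(v - 7)*(v + sqrt(2))^2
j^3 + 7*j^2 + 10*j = j*(j + 2)*(j + 5)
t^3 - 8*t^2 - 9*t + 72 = (t - 8)*(t - 3)*(t + 3)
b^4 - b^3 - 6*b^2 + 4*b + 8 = (b - 2)^2*(b + 1)*(b + 2)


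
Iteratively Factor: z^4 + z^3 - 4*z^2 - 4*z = (z)*(z^3 + z^2 - 4*z - 4) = z*(z - 2)*(z^2 + 3*z + 2) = z*(z - 2)*(z + 1)*(z + 2)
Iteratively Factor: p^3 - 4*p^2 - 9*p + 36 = (p + 3)*(p^2 - 7*p + 12) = (p - 3)*(p + 3)*(p - 4)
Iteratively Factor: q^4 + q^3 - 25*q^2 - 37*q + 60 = (q + 4)*(q^3 - 3*q^2 - 13*q + 15) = (q - 1)*(q + 4)*(q^2 - 2*q - 15) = (q - 5)*(q - 1)*(q + 4)*(q + 3)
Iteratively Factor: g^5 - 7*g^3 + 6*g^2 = (g + 3)*(g^4 - 3*g^3 + 2*g^2) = g*(g + 3)*(g^3 - 3*g^2 + 2*g) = g*(g - 1)*(g + 3)*(g^2 - 2*g) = g*(g - 2)*(g - 1)*(g + 3)*(g)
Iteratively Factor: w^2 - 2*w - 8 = (w - 4)*(w + 2)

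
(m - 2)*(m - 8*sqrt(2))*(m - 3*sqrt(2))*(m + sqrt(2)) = m^4 - 10*sqrt(2)*m^3 - 2*m^3 + 26*m^2 + 20*sqrt(2)*m^2 - 52*m + 48*sqrt(2)*m - 96*sqrt(2)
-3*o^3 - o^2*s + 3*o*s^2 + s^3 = (-o + s)*(o + s)*(3*o + s)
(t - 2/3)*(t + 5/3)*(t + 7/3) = t^3 + 10*t^2/3 + 11*t/9 - 70/27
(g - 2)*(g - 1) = g^2 - 3*g + 2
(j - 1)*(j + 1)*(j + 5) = j^3 + 5*j^2 - j - 5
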